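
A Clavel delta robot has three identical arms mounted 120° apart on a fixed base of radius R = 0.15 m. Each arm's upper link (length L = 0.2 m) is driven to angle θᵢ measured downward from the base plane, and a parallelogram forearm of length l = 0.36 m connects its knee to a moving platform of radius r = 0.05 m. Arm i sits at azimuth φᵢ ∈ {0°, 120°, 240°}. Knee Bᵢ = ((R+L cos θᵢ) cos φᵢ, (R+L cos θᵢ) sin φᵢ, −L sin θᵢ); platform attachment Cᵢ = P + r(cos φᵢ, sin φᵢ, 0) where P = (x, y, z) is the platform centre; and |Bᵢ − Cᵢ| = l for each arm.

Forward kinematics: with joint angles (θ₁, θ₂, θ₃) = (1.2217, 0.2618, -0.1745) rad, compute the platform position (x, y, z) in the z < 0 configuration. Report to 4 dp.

(-0.1832, -0.0428, -0.2524)

φ1=0.0°: virtual centre (0.1684, 0.0000, -0.1879), radius l
centre 2 = (0.2932·cos120.0°, 0.2932·sin120.0°, -0.0518) = (-0.1466, 0.2539, -0.0518)
φ3=240.0°: virtual centre (-0.1485, -0.2572, 0.0347), radius l
|centre ₂|²−|centre ₁|² = 0.0250;  |centre ₃|²−|centre ₁|² = 0.0257
[-0.6300 0.5078 0.2723]·P = 0.0250;  [-0.6338 -0.5144 0.4453]·P = 0.0257
Cramer: x(z) = -0.0401+0.5670z;  y(z) = -0.0006+0.1671z
quadratic in z: (1.3494)z²+(0.1392)z+(-0.0508)=0, √Δ=0.5419 → z ∈ {-0.2524, 0.1492}; z = -0.2524 (taking z<0)
x = -0.1832, y = -0.0428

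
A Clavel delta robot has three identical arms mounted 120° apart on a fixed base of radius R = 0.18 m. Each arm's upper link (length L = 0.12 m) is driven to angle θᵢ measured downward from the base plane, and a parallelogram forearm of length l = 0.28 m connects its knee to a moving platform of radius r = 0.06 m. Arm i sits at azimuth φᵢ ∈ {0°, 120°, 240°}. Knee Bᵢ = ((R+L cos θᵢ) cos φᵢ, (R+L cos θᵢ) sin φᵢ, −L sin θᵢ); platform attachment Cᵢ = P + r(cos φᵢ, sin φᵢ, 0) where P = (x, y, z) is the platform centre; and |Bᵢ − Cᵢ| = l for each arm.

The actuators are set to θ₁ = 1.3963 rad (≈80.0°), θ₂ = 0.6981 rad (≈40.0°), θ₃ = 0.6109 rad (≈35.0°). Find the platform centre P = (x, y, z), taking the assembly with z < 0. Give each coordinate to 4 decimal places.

φ1=0.0°: virtual centre (0.1408, 0.0000, -0.1182), radius l
S2 = (0.2119·cos120.0°, 0.2119·sin120.0°, -0.0771) = (-0.1060, 0.1835, -0.0771)
arm 3 at φ=240.0°: ρ3 = 0.2183;  S3 = (-0.1091, -0.1890, -0.0688)
eliminate P² terms by subtracting sphere 1 from 2 and 3
plane₁₂: -0.4936x+0.3671y+0.0821z = 0.0171
Cramer: x(z) = -0.0359+0.1817z;  y(z) = -0.0017+0.0207z
into |P−S₁|² = l²: 1.0335z² + 0.1721z + -0.0332 = 0;  Δ = 0.1669;  z = -0.2809 or 0.1144 → z<0 root = -0.2809
x = -0.0869, y = -0.0076

(-0.0869, -0.0076, -0.2809)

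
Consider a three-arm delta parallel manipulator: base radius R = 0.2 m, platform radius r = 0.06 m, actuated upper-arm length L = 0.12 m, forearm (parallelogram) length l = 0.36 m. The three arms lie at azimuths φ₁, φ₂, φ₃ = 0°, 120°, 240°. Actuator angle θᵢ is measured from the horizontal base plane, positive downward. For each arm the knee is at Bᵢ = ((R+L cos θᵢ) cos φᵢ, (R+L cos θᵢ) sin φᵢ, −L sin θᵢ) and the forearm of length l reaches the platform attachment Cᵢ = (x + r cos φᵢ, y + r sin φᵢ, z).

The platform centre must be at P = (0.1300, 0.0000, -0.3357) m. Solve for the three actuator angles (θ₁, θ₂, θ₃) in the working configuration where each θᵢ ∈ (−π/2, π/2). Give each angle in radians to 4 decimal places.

θ₁ = -0.0001, θ₂ = 1.1341, θ₃ = 1.1341

arm 1 (φ=0.0°): x'=0.1300, y'=0.0000
  A=0.0100, B=-0.3357, C=(l²−L²−A²−y'²−z²)/(2L)=0.0100
  √(A²+B²)=0.3358;  θ1 = -1.5410+1.5409 ≈ -0.0001
arm 2 (φ=120.0°): x'=-0.0650, y'=-0.1126
  e−x'=0.2050;  (l²−L²−(e−x')²−y'²−z²)/2L = -0.2175
  √(A²+B²)=0.3933;  θ2 = -1.0226+2.1566 ≈ 1.1341
rotate P by −φ3: (-0.0650, 0.1126, -0.3357)
  A=0.2050, B=-0.3357, C=(l²−L²−A²−y'²−z²)/(2L)=-0.2175
  √(A²+B²)=0.3933;  θ3 = -1.0226+2.1566 ≈ 1.1341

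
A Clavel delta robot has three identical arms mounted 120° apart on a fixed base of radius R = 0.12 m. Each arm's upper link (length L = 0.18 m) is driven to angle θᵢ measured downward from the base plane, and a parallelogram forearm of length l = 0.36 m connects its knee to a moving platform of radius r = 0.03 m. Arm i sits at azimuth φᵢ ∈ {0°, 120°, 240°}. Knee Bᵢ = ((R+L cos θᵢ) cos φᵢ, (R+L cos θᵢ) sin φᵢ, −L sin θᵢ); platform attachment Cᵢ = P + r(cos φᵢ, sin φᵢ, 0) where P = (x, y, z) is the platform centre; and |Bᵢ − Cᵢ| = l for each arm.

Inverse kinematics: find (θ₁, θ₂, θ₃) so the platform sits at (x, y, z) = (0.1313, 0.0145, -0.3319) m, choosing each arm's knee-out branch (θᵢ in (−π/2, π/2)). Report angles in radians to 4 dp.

θ₁ = 0.0000, θ₂ = 0.7854, θ₃ = 0.8725

φ1=0.0° → target in arm frame (0.1313, 0.0145)
  A=-0.0413, B=-0.3319, C=(l²−L²−A²−y'²−z²)/(2L)=-0.0413
  θ1 = atan2(B,A) + arccos(C/0.3345) = 0.0000
arm 2 (φ=120.0°): x'=-0.0531, y'=-0.1210
  A=0.1431, B=-0.3319, C=(l²−L²−A²−y'²−z²)/(2L)=-0.1335
  γ=atan2(-0.3319,0.1431)=-1.1637;  ψ=arccos(-0.3694)=1.9492;  θ2=γ+ψ≈0.7854
rotate P by −φ3: (-0.0782, 0.1065, -0.3319)
  A cos θ + B sin θ = C:  0.1682·cos θ + -0.3319·sin θ = -0.1461
  γ=atan2(-0.3319,0.1682)=-1.1017;  ψ=arccos(-0.3926)=1.9742;  θ3=γ+ψ≈0.8725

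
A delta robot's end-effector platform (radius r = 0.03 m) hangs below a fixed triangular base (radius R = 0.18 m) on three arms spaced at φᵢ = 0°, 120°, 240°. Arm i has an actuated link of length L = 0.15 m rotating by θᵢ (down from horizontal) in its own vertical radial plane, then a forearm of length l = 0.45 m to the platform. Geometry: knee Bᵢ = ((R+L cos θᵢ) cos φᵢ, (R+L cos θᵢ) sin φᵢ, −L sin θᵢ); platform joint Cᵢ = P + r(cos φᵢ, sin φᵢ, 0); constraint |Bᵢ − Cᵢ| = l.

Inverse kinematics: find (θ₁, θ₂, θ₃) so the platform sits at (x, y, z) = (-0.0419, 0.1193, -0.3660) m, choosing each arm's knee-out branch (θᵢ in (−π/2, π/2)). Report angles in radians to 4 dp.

arm 1 (φ=0.0°): x'=-0.0419, y'=0.1193
  A cos θ + B sin θ = C:  0.1919·cos θ + -0.3660·sin θ = -0.0167
  √(A²+B²)=0.4133;  θ1 = -1.0879+1.6113 ≈ 0.5234
φ2=120.0° → target in arm frame (0.1243, -0.0234)
  e−x'=0.0257;  (l²−L²−(e−x')²−y'²−z²)/2L = 0.1495
  √(A²+B²)=0.3669;  θ2 = -1.5006+1.1513 ≈ -0.3493
φ3=240.0° → target in arm frame (-0.0824, -0.0959)
  e−x'=0.2324;  (l²−L²−(e−x')²−y'²−z²)/2L = -0.0572
  θ3 = atan2(B,A) + arccos(C/0.4335) = 0.6980

θ₁ = 0.5234, θ₂ = -0.3493, θ₃ = 0.6980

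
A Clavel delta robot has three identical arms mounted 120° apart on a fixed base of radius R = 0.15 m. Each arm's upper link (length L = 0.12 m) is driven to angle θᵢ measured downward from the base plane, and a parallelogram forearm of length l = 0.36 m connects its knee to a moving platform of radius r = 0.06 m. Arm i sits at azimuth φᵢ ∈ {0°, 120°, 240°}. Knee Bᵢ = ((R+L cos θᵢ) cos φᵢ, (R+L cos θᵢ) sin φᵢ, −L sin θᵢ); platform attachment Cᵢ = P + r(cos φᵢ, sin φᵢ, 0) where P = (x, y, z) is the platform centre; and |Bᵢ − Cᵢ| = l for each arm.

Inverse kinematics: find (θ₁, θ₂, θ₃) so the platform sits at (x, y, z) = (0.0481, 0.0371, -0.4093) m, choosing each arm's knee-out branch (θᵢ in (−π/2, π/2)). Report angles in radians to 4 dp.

rotate P by −φ1: (0.0481, 0.0371, -0.4093)
  A=0.0419, B=-0.4093, C=(l²−L²−A²−y'²−z²)/(2L)=-0.2311
  √(A²+B²)=0.4114;  θ1 = -1.4688+2.1672 ≈ 0.6984
arm 2 (φ=120.0°): x'=0.0081, y'=-0.0602
  A cos θ + B sin θ = C:  0.0819·cos θ + -0.4093·sin θ = -0.2611
  √(A²+B²)=0.4174;  θ2 = -1.3733+2.2466 ≈ 0.8733
arm 3 (φ=240.0°): x'=-0.0562, y'=0.0231
  A=0.1462, B=-0.4093, C=(l²−L²−A²−y'²−z²)/(2L)=-0.3093
  √(A²+B²)=0.4346;  θ3 = -1.2278+2.3626 ≈ 1.1348

θ₁ = 0.6984, θ₂ = 0.8733, θ₃ = 1.1348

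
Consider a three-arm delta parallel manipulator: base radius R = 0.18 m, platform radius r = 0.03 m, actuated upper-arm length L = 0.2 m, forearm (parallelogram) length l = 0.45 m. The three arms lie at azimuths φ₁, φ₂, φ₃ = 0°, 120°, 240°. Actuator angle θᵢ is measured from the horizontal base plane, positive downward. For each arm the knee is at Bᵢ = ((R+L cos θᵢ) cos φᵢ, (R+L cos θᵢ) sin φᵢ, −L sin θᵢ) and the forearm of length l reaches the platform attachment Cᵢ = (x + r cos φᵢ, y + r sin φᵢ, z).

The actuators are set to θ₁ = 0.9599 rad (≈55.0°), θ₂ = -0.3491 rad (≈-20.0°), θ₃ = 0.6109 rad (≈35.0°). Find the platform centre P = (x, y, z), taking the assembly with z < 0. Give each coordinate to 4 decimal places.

(-0.1316, 0.1150, -0.3433)

centre 1 = (0.2647·cos0.0°, 0.2647·sin0.0°, -0.1638) = (0.2647, 0.0000, -0.1638)
arm 2 at φ=120.0°: ρ2 = 0.3379;  centre 2 = (-0.1690, 0.2927, 0.0684)
arm 3 at φ=240.0°: ρ3 = 0.3138;  centre 3 = (-0.1569, -0.2718, -0.1147)
subtract pairs → two planes through P
[-0.8674 0.5853 0.4645]·P = 0.0220;  [-0.8433 -0.5436 0.0982]·P = 0.0147
Cramer: x(z) = -0.0213+0.3212z;  y(z) = 0.0060-0.3176z
sphere 1 gives Az²+Bz+C=0 with A=1.2040, B=0.1401, C=-0.0938;  B²−4AC=0.4715;  roots -0.3433, 0.2269;  negative root z = -0.3433
x = -0.1316, y = 0.1150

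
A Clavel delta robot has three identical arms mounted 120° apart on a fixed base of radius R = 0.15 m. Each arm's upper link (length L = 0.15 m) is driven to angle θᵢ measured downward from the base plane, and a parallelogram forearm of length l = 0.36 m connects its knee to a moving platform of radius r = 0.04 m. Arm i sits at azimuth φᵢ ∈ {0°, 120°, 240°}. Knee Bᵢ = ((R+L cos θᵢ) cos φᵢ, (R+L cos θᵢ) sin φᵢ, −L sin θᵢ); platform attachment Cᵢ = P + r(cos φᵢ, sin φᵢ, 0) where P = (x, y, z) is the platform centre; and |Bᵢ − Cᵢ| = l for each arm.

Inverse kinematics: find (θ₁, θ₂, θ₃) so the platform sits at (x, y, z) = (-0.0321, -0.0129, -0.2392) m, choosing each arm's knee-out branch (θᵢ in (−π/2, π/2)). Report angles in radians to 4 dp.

θ₁ = 0.1745, θ₂ = -0.0871, θ₃ = -0.2620

φ1=0.0° → target in arm frame (-0.0321, -0.0129)
  A=0.1421, B=-0.2392, C=(l²−L²−A²−y'²−z²)/(2L)=0.0984
  θ1 = atan2(B,A) + arccos(C/0.2782) = 0.1745
φ2=120.0° → target in arm frame (0.0049, 0.0342)
  A=0.1051, B=-0.2392, C=(l²−L²−A²−y'²−z²)/(2L)=0.1255
  γ=atan2(-0.2392,0.1051)=-1.1567;  ψ=arccos(0.4805)=1.0696;  θ2=γ+ψ≈-0.0871
rotate P by −φ3: (0.0272, -0.0213, -0.2392)
  e−x'=0.0828;  (l²−L²−(e−x')²−y'²−z²)/2L = 0.1419
  √(A²+B²)=0.2531;  θ3 = -1.2376+0.9756 ≈ -0.2620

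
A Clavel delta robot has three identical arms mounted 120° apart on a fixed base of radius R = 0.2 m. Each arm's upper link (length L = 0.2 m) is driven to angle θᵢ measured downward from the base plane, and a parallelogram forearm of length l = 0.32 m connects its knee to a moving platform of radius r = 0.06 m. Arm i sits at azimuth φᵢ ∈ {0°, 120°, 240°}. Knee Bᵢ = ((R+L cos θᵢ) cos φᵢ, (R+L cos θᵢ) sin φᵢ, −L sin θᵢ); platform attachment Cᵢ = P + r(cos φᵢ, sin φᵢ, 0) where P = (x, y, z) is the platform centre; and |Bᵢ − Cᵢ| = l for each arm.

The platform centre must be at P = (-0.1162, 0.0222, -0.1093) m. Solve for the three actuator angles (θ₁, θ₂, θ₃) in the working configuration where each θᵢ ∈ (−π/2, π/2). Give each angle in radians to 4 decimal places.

φ1=0.0° → target in arm frame (-0.1162, 0.0222)
  A cos θ + B sin θ = C:  0.2562·cos θ + -0.1093·sin θ = -0.0392
  γ=atan2(-0.1093,0.2562)=-0.4032;  ψ=arccos(-0.1407)=1.7120;  θ1=γ+ψ≈1.3087
φ2=120.0° → target in arm frame (0.0773, 0.0895)
  e−x'=0.0627;  (l²−L²−(e−x')²−y'²−z²)/2L = 0.0963
  γ=atan2(-0.1093,0.0627)=-1.0502;  ψ=arccos(0.7641)=0.7011;  θ2=γ+ψ≈-0.3490
rotate P by −φ3: (0.0389, -0.1117, -0.1093)
  A cos θ + B sin θ = C:  0.1011·cos θ + -0.1093·sin θ = 0.0694
  θ3 = atan2(B,A) + arccos(C/0.1489) = 0.2621

θ₁ = 1.3087, θ₂ = -0.3490, θ₃ = 0.2621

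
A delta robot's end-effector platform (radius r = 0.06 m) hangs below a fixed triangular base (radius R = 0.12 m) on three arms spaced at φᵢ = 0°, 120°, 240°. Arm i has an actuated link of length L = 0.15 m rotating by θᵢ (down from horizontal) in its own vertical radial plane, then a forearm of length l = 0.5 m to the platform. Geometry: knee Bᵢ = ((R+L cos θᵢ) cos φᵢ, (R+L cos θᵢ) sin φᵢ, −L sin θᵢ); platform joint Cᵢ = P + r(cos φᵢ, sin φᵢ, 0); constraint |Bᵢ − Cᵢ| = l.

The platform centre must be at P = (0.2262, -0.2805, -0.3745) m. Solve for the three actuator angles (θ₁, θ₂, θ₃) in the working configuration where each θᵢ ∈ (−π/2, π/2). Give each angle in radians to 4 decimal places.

θ₁ = -0.2620, θ₂ = 1.3959, θ₃ = 0.0869

arm 1 (φ=0.0°): x'=0.2262, y'=-0.2805
  A=-0.1662, B=-0.3745, C=(l²−L²−A²−y'²−z²)/(2L)=-0.0635
  γ=atan2(-0.3745,-0.1662)=-1.9885;  ψ=arccos(-0.1550)=1.7264;  θ1=γ+ψ≈-0.2620
φ2=120.0° → target in arm frame (-0.3560, -0.0556)
  A cos θ + B sin θ = C:  0.4160·cos θ + -0.3745·sin θ = -0.2964
  θ2 = atan2(B,A) + arccos(C/0.5598) = 1.3959
φ3=240.0° → target in arm frame (0.1298, 0.3361)
  A=-0.0698, B=-0.3745, C=(l²−L²−A²−y'²−z²)/(2L)=-0.1021
  γ=atan2(-0.3745,-0.0698)=-1.7551;  ψ=arccos(-0.2679)=1.8420;  θ3=γ+ψ≈0.0869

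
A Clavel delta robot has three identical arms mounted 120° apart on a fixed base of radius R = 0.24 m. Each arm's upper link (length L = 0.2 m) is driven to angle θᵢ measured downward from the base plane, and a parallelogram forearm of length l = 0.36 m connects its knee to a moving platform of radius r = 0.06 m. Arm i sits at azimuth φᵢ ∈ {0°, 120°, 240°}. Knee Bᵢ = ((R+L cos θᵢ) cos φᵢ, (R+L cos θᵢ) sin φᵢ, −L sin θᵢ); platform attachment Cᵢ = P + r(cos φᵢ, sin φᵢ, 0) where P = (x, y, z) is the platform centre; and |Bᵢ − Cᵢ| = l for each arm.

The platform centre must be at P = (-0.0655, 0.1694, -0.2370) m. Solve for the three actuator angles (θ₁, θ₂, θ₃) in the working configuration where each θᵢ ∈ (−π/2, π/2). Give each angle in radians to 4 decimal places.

θ₁ = 1.2220, θ₂ = -0.3493, θ₃ = 1.3965

rotate P by −φ1: (-0.0655, 0.1694, -0.2370)
  e−x'=0.2455;  (l²−L²−(e−x')²−y'²−z²)/2L = -0.1388
  θ1 = atan2(B,A) + arccos(C/0.3412) = 1.2220
φ2=120.0° → target in arm frame (0.1795, -0.0280)
  A=0.0005, B=-0.2370, C=(l²−L²−A²−y'²−z²)/(2L)=0.0816
  √(A²+B²)=0.2370;  θ2 = -1.5685+1.2192 ≈ -0.3493
rotate P by −φ3: (-0.1140, -0.1414, -0.2370)
  A=0.2940, B=-0.2370, C=(l²−L²−A²−y'²−z²)/(2L)=-0.1824
  γ=atan2(-0.2370,0.2940)=-0.6785;  ψ=arccos(-0.4832)=2.0751;  θ3=γ+ψ≈1.3965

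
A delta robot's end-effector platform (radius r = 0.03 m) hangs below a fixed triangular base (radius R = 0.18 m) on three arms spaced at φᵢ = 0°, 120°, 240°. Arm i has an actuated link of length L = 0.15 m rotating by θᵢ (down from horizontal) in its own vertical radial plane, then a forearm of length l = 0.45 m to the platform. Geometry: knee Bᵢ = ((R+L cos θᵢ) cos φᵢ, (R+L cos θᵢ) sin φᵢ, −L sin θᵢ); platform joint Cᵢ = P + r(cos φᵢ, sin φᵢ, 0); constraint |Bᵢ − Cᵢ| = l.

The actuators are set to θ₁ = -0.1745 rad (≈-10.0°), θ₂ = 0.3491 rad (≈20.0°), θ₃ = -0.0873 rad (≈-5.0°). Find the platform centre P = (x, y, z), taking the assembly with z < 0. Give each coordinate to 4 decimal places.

arm 1 at φ=0.0°: ρ1 = 0.2977;  centre 1 = (0.2977, 0.0000, 0.0260)
centre 2 = (0.2910·cos120.0°, 0.2910·sin120.0°, -0.0513) = (-0.1455, 0.2520, -0.0513)
centre 3 = (0.2994·cos240.0°, 0.2994·sin240.0°, 0.0131) = (-0.1497, -0.2593, 0.0131)
eliminate P² terms by subtracting sphere 1 from 2 and 3
plane₁₂: -0.8864x+0.5039y+-0.1547z = -0.0020
Cramer: x(z) = 0.0009-0.1024z;  y(z) = -0.0025+0.1268z
sphere 1 gives Az²+Bz+C=0 with A=1.0266, B=0.0081, C=-0.1137;  B²−4AC=0.4669;  roots -0.3368, 0.3289;  negative root z = -0.3368
x = 0.0354, y = -0.0452

(0.0354, -0.0452, -0.3368)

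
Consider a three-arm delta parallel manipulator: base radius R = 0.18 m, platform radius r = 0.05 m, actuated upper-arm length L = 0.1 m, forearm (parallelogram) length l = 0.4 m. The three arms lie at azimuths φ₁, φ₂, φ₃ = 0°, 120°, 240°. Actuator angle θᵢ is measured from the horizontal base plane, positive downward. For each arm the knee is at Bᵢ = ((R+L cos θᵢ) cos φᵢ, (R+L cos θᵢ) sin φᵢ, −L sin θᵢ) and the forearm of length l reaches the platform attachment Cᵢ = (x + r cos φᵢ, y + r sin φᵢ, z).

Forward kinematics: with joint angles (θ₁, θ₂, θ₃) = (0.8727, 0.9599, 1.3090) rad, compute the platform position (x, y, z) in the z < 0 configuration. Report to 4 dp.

(0.0322, 0.0372, -0.4404)

arm 1 at φ=0.0°: (R−r)+L cos θ1 = 0.1943;  centre 1 = (0.1943, 0.0000, -0.0766)
arm 2 at φ=120.0°: (R−r)+L cos θ2 = 0.1874;  centre 2 = (-0.0937, 0.1623, -0.0819)
centre 3 = (0.1559·cos240.0°, 0.1559·sin240.0°, -0.0966) = (-0.0779, -0.1350, -0.0966)
|centre ₂|²−|centre ₁|² = -0.0018;  |centre ₃|²−|centre ₁|² = -0.0100
[-0.5759 0.3245 -0.0106]·P = -0.0018;  [-0.5444 -0.2700 -0.0400]·P = -0.0100
Cramer: x(z) = 0.0112-0.0477z;  y(z) = 0.0144-0.0519z
quadratic in z: (1.0050)z²+(0.1692)z+(-0.1204)=0, √Δ=0.7160 → z ∈ {-0.4404, 0.2721}; z = -0.4404 (taking z<0)
x = 0.0322, y = 0.0372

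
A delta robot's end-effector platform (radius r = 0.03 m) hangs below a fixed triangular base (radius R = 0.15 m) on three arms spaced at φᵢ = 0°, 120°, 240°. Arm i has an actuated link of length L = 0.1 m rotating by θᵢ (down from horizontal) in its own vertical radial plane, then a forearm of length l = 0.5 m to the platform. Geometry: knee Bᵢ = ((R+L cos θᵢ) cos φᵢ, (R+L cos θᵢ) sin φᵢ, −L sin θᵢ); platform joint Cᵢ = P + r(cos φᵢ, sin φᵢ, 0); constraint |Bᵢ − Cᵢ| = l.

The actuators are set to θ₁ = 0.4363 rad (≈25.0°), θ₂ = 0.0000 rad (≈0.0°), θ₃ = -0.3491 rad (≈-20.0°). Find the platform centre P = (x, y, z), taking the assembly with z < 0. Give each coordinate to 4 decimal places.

arm 1 at φ=0.0°: e+L cos θ1 = 0.2106;  centre 1 = (0.2106, 0.0000, -0.0423)
centre 2 = (0.2200·cos120.0°, 0.2200·sin120.0°, 0.0000) = (-0.1100, 0.1905, 0.0000)
arm 3 at φ=240.0°: e+L cos θ3 = 0.2140;  centre 3 = (-0.1070, -0.1853, 0.0342)
|centre ₂|²−|centre ₁|² = 0.0022;  |centre ₃|²−|centre ₁|² = 0.0008
linear system: -0.6413x+0.3811y = 0.0022−0.0845z; -0.6352x+-0.3706y = 0.0008−0.1529z
Cramer: x(z) = -0.0024+0.1868z;  y(z) = 0.0019+0.0925z
sphere 1 gives Az²+Bz+C=0 with A=1.0434, B=0.0053, C=-0.2028;  B²−4AC=0.8466;  roots -0.4435, 0.4384;  negative root z = -0.4435
x = -0.0852, y = -0.0391

(-0.0852, -0.0391, -0.4435)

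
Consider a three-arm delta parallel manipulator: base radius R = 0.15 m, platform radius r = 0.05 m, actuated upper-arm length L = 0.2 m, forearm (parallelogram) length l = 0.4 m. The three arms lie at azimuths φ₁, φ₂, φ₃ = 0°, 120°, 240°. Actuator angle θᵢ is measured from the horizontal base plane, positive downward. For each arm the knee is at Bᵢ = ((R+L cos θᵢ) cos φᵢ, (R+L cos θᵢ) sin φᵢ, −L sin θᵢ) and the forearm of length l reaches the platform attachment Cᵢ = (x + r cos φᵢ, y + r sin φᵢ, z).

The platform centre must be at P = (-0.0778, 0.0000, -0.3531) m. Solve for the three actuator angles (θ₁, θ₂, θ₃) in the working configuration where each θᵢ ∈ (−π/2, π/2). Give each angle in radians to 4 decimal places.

θ₁ = 0.6980, θ₂ = 0.2618, θ₃ = 0.2618

φ1=0.0° → target in arm frame (-0.0778, 0.0000)
  A cos θ + B sin θ = C:  0.1778·cos θ + -0.3531·sin θ = -0.0907
  √(A²+B²)=0.3953;  θ1 = -1.1043+1.8024 ≈ 0.6980
φ2=120.0° → target in arm frame (0.0389, 0.0674)
  A=0.0611, B=-0.3531, C=(l²−L²−A²−y'²−z²)/(2L)=-0.0324
  γ=atan2(-0.3531,0.0611)=-1.3995;  ψ=arccos(-0.0904)=1.6613;  θ2=γ+ψ≈0.2618
arm 3 (φ=240.0°): x'=0.0389, y'=-0.0674
  A cos θ + B sin θ = C:  0.0611·cos θ + -0.3531·sin θ = -0.0324
  γ=atan2(-0.3531,0.0611)=-1.3995;  ψ=arccos(-0.0904)=1.6613;  θ3=γ+ψ≈0.2618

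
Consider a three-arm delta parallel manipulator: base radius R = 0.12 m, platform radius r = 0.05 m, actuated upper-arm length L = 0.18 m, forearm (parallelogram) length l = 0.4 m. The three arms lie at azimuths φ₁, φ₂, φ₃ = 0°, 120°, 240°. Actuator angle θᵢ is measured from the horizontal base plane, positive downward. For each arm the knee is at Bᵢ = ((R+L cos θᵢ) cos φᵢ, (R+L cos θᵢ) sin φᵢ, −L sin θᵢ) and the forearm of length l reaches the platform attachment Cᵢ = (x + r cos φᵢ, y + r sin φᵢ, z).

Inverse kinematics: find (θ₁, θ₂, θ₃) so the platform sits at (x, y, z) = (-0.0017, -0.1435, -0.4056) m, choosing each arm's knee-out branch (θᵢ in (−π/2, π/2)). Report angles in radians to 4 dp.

φ1=0.0° → target in arm frame (-0.0017, -0.1435)
  A=0.0717, B=-0.4056, C=(l²−L²−A²−y'²−z²)/(2L)=-0.1740
  √(A²+B²)=0.4119;  θ1 = -1.3958+2.0070 ≈ 0.6111
φ2=120.0° → target in arm frame (-0.1234, 0.0732)
  e−x'=0.1934;  (l²−L²−(e−x')²−y'²−z²)/2L = -0.2213
  √(A²+B²)=0.4494;  θ2 = -1.1258+2.0859 ≈ 0.9600
φ3=240.0° → target in arm frame (0.1251, 0.0703)
  A cos θ + B sin θ = C:  -0.0551·cos θ + -0.4056·sin θ = -0.1247
  γ=atan2(-0.4056,-0.0551)=-1.7059;  ψ=arccos(-0.3046)=1.8803;  θ3=γ+ψ≈0.1745

θ₁ = 0.6111, θ₂ = 0.9600, θ₃ = 0.1745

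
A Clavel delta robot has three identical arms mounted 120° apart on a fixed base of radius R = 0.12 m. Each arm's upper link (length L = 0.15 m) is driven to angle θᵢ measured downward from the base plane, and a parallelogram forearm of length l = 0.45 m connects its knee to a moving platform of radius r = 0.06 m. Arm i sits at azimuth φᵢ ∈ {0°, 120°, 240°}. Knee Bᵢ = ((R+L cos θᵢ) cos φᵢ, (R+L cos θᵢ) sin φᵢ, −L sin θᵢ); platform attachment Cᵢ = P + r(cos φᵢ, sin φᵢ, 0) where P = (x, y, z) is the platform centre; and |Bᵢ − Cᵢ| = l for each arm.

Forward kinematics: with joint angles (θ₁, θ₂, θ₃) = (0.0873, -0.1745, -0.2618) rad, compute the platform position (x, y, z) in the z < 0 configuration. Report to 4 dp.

φ1=0.0°: virtual centre (0.2094, 0.0000, -0.0131), radius l
arm 2 at φ=120.0°: (R−r)+L cos θ2 = 0.2077;  O2 = (-0.1039, 0.1799, 0.0260)
arm 3 at φ=240.0°: (R−r)+L cos θ3 = 0.2049;  O3 = (-0.1024, -0.1774, 0.0388)
subtract pairs → two planes through P
[-0.6266 0.3598 0.0782]·P = -0.0002;  [-0.6237 -0.3549 0.1038]·P = -0.0005
det = 0.4468;  x = 0.0006+0.1457z,  y = 0.0005+0.0363z
quadratic in z: (1.0226)z²+(-0.0347)z+(-0.1587)=0, √Δ=0.8065 → z ∈ {-0.3774, 0.4113}; z = -0.3774 (taking z<0)
x = -0.0544, y = -0.0132

(-0.0544, -0.0132, -0.3774)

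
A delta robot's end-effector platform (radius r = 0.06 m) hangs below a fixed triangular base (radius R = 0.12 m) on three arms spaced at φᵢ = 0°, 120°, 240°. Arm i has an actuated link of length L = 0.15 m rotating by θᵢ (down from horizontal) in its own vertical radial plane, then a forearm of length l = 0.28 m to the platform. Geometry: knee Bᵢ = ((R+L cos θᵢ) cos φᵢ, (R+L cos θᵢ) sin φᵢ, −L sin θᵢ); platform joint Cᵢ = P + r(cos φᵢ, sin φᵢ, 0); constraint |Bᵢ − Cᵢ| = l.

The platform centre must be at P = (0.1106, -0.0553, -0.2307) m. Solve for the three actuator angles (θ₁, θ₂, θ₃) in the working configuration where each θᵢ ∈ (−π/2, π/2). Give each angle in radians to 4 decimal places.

θ₁ = -0.1744, θ₂ = 0.9597, θ₃ = 0.5237

φ1=0.0° → target in arm frame (0.1106, -0.0553)
  A cos θ + B sin θ = C:  -0.0506·cos θ + -0.2307·sin θ = -0.0098
  √(A²+B²)=0.2362;  θ1 = -1.7867+1.6123 ≈ -0.1744
arm 2 (φ=120.0°): x'=-0.1032, y'=-0.0681
  A=0.1632, B=-0.2307, C=(l²−L²−A²−y'²−z²)/(2L)=-0.0953
  θ2 = atan2(B,A) + arccos(C/0.2826) = 0.9597
arm 3 (φ=240.0°): x'=-0.0074, y'=0.1234
  A cos θ + B sin θ = C:  0.0674·cos θ + -0.2307·sin θ = -0.0570
  θ3 = atan2(B,A) + arccos(C/0.2403) = 0.5237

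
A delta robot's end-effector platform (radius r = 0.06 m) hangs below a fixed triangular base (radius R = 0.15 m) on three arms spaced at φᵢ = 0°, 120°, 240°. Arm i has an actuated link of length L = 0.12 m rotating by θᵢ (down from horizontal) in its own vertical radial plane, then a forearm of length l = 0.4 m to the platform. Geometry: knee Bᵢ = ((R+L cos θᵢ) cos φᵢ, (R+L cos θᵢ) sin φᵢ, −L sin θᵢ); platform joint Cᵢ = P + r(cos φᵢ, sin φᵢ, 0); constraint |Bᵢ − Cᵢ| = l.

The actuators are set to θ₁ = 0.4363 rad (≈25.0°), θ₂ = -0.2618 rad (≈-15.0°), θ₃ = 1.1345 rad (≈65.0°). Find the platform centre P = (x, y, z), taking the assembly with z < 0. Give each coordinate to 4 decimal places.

arm 1 at φ=0.0°: (R−r)+L cos θ1 = 0.1988;  O1 = (0.1988, 0.0000, -0.0507)
φ2=120.0°: virtual centre (-0.1030, 0.1783, 0.0311), radius l
O3 = (0.1407·cos240.0°, 0.1407·sin240.0°, -0.1088) = (-0.0704, -0.1219, -0.1088)
|O₂|²−|O₁|² = 0.0013;  |O₃|²−|O₁|² = -0.0104
[-0.6034 0.3566 0.1635]·P = 0.0013;  [-0.5382 -0.2437 -0.1161]·P = -0.0104
det = 0.3390;  x = 0.0101+-0.0046z,  y = 0.0206+-0.4663z
sphere 1 gives Az²+Bz+C=0 with A=1.2174, B=0.0839, C=-0.1214;  B²−4AC=0.5982;  roots -0.3521, 0.2832;  negative root z = -0.3521
x = 0.0117, y = 0.1848

(0.0117, 0.1848, -0.3521)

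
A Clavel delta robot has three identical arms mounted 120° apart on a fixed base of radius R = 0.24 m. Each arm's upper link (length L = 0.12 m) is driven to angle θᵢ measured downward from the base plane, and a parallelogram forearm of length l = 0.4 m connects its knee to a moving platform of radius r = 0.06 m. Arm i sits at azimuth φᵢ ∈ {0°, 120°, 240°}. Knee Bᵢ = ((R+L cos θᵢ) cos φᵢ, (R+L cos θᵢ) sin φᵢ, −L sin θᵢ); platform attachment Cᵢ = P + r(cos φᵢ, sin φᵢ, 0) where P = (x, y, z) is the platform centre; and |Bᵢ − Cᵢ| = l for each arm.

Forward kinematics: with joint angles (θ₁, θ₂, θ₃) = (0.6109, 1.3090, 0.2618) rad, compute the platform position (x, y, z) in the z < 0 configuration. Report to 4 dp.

(0.0248, -0.1066, -0.3593)

φ1=0.0°: virtual centre (0.2783, 0.0000, -0.0688), radius l
centre 2 = (0.2111·cos120.0°, 0.2111·sin120.0°, -0.1159) = (-0.1055, 0.1828, -0.1159)
arm 3 at φ=240.0°: e+L cos θ3 = 0.2959;  centre 3 = (-0.1480, -0.2563, -0.0311)
|centre ₂|²−|centre ₁|² = -0.0242;  |centre ₃|²−|centre ₁|² = 0.0063
plane₁₂: -0.7676x+0.3656y+-0.0942z = -0.0242
Cramer: x(z) = 0.0143-0.0293z;  y(z) = -0.0362+0.1961z
quadratic in z: (1.0393)z²+(0.1389)z+(-0.0843)=0, √Δ=0.6080 → z ∈ {-0.3593, 0.2256}; z = -0.3593 (taking z<0)
x = 0.0248, y = -0.1066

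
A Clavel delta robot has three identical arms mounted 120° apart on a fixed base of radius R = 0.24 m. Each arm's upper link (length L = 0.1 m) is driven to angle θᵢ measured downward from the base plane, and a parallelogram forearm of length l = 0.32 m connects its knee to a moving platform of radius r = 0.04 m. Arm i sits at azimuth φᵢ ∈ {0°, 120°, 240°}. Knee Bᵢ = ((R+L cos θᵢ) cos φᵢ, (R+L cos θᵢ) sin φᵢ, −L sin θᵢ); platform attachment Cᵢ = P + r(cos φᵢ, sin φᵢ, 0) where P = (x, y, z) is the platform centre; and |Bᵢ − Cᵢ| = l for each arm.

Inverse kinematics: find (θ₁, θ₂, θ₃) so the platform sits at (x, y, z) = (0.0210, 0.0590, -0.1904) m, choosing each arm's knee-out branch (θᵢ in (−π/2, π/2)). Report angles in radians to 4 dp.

arm 1 (φ=0.0°): x'=0.0210, y'=0.0590
  A cos θ + B sin θ = C:  0.1790·cos θ + -0.1904·sin θ = 0.1031
  θ1 = atan2(B,A) + arccos(C/0.2613) = 0.3489
φ2=120.0° → target in arm frame (0.0406, -0.0477)
  e−x'=0.1594;  (l²−L²−(e−x')²−y'²−z²)/2L = 0.1423
  θ2 = atan2(B,A) + arccos(C/0.2483) = 0.0867
arm 3 (φ=240.0°): x'=-0.0616, y'=-0.0113
  A=0.2616, B=-0.1904, C=(l²−L²−A²−y'²−z²)/(2L)=-0.0621
  γ=atan2(-0.1904,0.2616)=-0.6292;  ψ=arccos(-0.1918)=1.7638;  θ3=γ+ψ≈1.1346

θ₁ = 0.3489, θ₂ = 0.0867, θ₃ = 1.1346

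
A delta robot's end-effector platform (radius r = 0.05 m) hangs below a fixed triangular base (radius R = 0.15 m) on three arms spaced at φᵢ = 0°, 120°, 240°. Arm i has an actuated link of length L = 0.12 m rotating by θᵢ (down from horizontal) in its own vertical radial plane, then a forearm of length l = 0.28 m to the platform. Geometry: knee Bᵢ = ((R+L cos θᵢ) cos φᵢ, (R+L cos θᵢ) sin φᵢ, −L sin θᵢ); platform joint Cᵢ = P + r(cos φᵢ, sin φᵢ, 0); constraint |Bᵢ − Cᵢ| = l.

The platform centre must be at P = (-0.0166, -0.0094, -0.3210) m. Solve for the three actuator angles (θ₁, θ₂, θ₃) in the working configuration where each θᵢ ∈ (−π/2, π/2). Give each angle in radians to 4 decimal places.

arm 1 (φ=0.0°): x'=-0.0166, y'=-0.0094
  e−x'=0.1166;  (l²−L²−(e−x')²−y'²−z²)/2L = -0.2197
  γ=atan2(-0.3210,0.1166)=-1.2224;  ψ=arccos(-0.6433)=2.2695;  θ1=γ+ψ≈1.0472
rotate P by −φ2: (0.0002, 0.0191, -0.3210)
  A cos θ + B sin θ = C:  0.0998·cos θ + -0.3210·sin θ = -0.2057
  √(A²+B²)=0.3362;  θ2 = -1.2693+2.2293 ≈ 0.9601
φ3=240.0° → target in arm frame (0.0164, -0.0097)
  A=0.0836, B=-0.3210, C=(l²−L²−A²−y'²−z²)/(2L)=-0.1922
  θ3 = atan2(B,A) + arccos(C/0.3317) = 0.8725

θ₁ = 1.0472, θ₂ = 0.9601, θ₃ = 0.8725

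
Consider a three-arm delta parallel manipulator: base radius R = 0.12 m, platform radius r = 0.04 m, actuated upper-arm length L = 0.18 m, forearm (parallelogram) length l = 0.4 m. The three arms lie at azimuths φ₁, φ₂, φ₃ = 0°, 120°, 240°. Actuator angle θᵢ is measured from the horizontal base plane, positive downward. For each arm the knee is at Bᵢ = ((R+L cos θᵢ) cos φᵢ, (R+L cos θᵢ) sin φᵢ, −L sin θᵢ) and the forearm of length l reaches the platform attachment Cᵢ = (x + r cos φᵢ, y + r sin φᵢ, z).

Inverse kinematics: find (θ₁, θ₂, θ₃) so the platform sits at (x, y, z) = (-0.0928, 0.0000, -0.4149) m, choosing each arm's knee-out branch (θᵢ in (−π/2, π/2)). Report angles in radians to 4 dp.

arm 1 (φ=0.0°): x'=-0.0928, y'=0.0000
  A=0.1728, B=-0.4149, C=(l²−L²−A²−y'²−z²)/(2L)=-0.2067
  θ1 = atan2(B,A) + arccos(C/0.4494) = 0.8724
rotate P by −φ2: (0.0464, 0.0804, -0.4149)
  A=0.0336, B=-0.4149, C=(l²−L²−A²−y'²−z²)/(2L)=-0.1448
  √(A²+B²)=0.4163;  θ2 = -1.4900+1.9261 ≈ 0.4361
arm 3 (φ=240.0°): x'=0.0464, y'=-0.0804
  A=0.0336, B=-0.4149, C=(l²−L²−A²−y'²−z²)/(2L)=-0.1448
  γ=atan2(-0.4149,0.0336)=-1.4900;  ψ=arccos(-0.3479)=1.9261;  θ3=γ+ψ≈0.4361

θ₁ = 0.8724, θ₂ = 0.4361, θ₃ = 0.4361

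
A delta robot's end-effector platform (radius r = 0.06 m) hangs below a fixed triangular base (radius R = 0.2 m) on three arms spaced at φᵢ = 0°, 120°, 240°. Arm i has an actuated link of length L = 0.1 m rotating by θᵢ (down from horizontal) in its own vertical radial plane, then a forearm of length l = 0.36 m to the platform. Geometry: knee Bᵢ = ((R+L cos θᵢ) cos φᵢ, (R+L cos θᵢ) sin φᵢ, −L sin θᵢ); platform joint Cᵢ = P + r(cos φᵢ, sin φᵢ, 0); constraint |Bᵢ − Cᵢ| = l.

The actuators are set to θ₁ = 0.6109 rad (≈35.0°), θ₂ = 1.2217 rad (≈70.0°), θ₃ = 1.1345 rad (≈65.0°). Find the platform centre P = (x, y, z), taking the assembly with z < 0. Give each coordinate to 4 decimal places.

(0.0624, -0.0086, -0.3800)

φ1=0.0°: virtual centre (0.2219, 0.0000, -0.0574), radius l
arm 2 at φ=120.0°: e+L cos θ2 = 0.1742;  O2 = (-0.0871, 0.1509, -0.0940)
arm 3 at φ=240.0°: e+L cos θ3 = 0.1823;  O3 = (-0.0911, -0.1578, -0.0906)
|O₂|²−|O₁|² = -0.0134;  |O₃|²−|O₁|² = -0.0111
[-0.6180 0.3017 -0.0732]·P = -0.0134;  [-0.6261 -0.3157 -0.0665]·P = -0.0111
det = 0.3840;  x = 0.0197+-0.1125z,  y = -0.0039+0.0123z
sphere 1 gives Az²+Bz+C=0 with A=1.0128, B=0.1601, C=-0.0854;  B²−4AC=0.3716;  roots -0.3800, 0.2219;  negative root z = -0.3800
x = 0.0624, y = -0.0086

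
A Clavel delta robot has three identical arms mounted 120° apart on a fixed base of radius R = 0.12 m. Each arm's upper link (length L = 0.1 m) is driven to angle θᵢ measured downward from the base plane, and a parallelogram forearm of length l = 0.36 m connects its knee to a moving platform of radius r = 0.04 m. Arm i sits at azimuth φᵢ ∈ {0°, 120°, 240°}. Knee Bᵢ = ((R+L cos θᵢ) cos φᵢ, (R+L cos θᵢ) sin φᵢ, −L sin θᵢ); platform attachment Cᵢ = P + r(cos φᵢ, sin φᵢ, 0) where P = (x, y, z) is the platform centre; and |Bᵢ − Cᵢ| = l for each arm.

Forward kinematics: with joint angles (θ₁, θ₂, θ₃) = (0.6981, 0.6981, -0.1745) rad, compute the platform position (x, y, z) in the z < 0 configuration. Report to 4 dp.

O1 = (0.1566·cos0.0°, 0.1566·sin0.0°, -0.0643) = (0.1566, 0.0000, -0.0643)
arm 2 at φ=120.0°: e+L cos θ2 = 0.1566;  O2 = (-0.0783, 0.1356, -0.0643)
arm 3 at φ=240.0°: e+L cos θ3 = 0.1785;  O3 = (-0.0892, -0.1546, 0.0174)
eliminate P² terms by subtracting sphere 1 from 2 and 3
plane₁₂: -0.4698x+0.2713y+0.0000z = 0.0000
det = 0.2786;  x = -0.0034+0.1590z,  y = -0.0059+0.2753z
sphere 1 gives Az²+Bz+C=0 with A=1.1011, B=0.0744, C=-0.0998;  B²−4AC=0.4452;  roots -0.3368, 0.2692;  negative root z = -0.3368
x = -0.0569, y = -0.0986

(-0.0569, -0.0986, -0.3368)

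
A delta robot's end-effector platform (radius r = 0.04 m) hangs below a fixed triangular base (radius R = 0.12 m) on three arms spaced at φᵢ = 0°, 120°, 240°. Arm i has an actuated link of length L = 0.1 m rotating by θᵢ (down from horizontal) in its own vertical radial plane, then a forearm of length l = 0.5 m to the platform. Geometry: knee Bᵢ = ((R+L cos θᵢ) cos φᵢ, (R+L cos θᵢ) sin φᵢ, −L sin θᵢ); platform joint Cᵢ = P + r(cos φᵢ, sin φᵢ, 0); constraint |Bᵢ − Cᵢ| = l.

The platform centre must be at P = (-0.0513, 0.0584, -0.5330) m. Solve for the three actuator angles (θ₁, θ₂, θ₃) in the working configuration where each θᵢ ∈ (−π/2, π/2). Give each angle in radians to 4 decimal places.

θ₁ = 0.8722, θ₂ = 0.4360, θ₃ = 0.7852

rotate P by −φ1: (-0.0513, 0.0584, -0.5330)
  e−x'=0.1313;  (l²−L²−(e−x')²−y'²−z²)/2L = -0.3237
  θ1 = atan2(B,A) + arccos(C/0.5489) = 0.8722
φ2=120.0° → target in arm frame (0.0762, 0.0152)
  A=0.0038, B=-0.5330, C=(l²−L²−A²−y'²−z²)/(2L)=-0.2217
  γ=atan2(-0.5330,0.0038)=-1.5637;  ψ=arccos(-0.4159)=1.9997;  θ2=γ+ψ≈0.4360
rotate P by −φ3: (-0.0249, -0.0736, -0.5330)
  A cos θ + B sin θ = C:  0.1049·cos θ + -0.5330·sin θ = -0.3026
  θ3 = atan2(B,A) + arccos(C/0.5432) = 0.7852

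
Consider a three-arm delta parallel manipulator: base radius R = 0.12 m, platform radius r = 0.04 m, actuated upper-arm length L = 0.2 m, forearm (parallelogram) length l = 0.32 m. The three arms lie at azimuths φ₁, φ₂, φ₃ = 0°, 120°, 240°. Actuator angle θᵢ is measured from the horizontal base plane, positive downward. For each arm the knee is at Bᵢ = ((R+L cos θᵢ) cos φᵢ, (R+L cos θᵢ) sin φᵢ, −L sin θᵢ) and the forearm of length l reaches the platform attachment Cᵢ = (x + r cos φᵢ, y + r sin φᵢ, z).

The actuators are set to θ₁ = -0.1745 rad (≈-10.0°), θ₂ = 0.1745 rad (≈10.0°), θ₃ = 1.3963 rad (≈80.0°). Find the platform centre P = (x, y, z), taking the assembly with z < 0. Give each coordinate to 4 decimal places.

(0.1266, 0.1625, -0.1964)

φ1=0.0°: virtual centre (0.2770, 0.0000, 0.0347), radius l
arm 2 at φ=120.0°: e+L cos θ2 = 0.2770;  O2 = (-0.1385, 0.2399, -0.0347)
O3 = (0.1147·cos240.0°, 0.1147·sin240.0°, -0.1970) = (-0.0574, -0.0994, -0.1970)
subtract pairs → two planes through P
[-0.8309 0.4797 -0.1389]·P = 0.0000;  [-0.6686 -0.1987 -0.4634]·P = -0.0260
Cramer: x(z) = 0.0256-0.5143z;  y(z) = 0.0444-0.6013z
sphere 1 gives Az²+Bz+C=0 with A=1.6261, B=0.1357, C=-0.0361;  B²−4AC=0.2529;  roots -0.1964, 0.1129;  negative root z = -0.1964
x = 0.1266, y = 0.1625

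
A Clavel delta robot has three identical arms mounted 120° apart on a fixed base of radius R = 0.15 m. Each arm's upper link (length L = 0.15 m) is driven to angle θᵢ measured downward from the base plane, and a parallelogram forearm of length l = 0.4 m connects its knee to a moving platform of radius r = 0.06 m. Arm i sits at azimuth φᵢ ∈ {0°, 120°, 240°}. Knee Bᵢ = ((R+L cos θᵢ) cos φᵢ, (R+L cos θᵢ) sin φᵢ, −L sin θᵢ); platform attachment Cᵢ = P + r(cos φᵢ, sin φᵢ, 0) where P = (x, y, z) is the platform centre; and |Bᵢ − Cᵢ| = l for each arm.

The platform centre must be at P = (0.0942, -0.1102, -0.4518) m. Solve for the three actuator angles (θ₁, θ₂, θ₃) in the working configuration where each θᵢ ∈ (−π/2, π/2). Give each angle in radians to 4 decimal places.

arm 1 (φ=0.0°): x'=0.0942, y'=-0.1102
  A=-0.0042, B=-0.4518, C=(l²−L²−A²−y'²−z²)/(2L)=-0.2626
  θ1 = atan2(B,A) + arccos(C/0.4518) = 0.6110
φ2=120.0° → target in arm frame (-0.1425, -0.0265)
  e−x'=0.2325;  (l²−L²−(e−x')²−y'²−z²)/2L = -0.4047
  γ=atan2(-0.4518,0.2325)=-1.0955;  ψ=arccos(-0.7964)=2.4921;  θ2=γ+ψ≈1.3966
arm 3 (φ=240.0°): x'=0.0483, y'=0.1367
  e−x'=0.0417;  (l²−L²−(e−x')²−y'²−z²)/2L = -0.2901
  θ3 = atan2(B,A) + arccos(C/0.4537) = 0.7858

θ₁ = 0.6110, θ₂ = 1.3966, θ₃ = 0.7858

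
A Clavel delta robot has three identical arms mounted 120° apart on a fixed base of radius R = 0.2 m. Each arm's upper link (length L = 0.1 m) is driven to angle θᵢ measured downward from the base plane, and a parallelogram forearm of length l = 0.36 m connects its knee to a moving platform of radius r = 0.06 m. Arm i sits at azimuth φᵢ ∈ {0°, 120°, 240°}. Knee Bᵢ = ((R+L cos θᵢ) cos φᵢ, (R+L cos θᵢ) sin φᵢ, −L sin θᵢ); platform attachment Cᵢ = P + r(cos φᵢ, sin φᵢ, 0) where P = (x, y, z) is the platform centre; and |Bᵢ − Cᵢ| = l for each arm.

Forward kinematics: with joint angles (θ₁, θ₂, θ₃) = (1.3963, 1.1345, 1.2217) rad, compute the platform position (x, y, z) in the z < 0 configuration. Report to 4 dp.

φ1=0.0°: virtual centre (0.1574, 0.0000, -0.0985), radius l
centre 2 = (0.1823·cos120.0°, 0.1823·sin120.0°, -0.0906) = (-0.0911, 0.1578, -0.0906)
φ3=240.0°: virtual centre (-0.0871, -0.1509, -0.0940), radius l
eliminate P² terms by subtracting sphere 1 from 2 and 3
plane₁₂: -0.4970x+0.3157y+0.0157z = 0.0070
Cramer: x(z) = -0.0118+0.0249z;  y(z) = 0.0035-0.0105z
into |P−centre ₁|² = l²: 1.0007z² + 0.1885z + -0.0913 = 0;  Δ = 0.4009;  z = -0.4105 or 0.2222 → z<0 root = -0.4105
x = -0.0220, y = 0.0078

(-0.0220, 0.0078, -0.4105)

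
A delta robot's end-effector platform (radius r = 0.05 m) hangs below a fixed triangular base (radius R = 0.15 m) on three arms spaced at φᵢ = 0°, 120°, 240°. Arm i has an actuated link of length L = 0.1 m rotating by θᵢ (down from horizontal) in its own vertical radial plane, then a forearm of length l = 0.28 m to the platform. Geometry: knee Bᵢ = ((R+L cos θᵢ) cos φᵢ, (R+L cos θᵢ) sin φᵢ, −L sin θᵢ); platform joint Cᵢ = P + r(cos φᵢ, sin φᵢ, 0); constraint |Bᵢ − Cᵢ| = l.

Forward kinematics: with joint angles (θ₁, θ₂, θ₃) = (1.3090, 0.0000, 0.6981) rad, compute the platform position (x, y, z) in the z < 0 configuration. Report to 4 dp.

centre 1 = (0.1259·cos0.0°, 0.1259·sin0.0°, -0.0966) = (0.1259, 0.0000, -0.0966)
centre 2 = (0.2000·cos120.0°, 0.2000·sin120.0°, 0.0000) = (-0.1000, 0.1732, 0.0000)
φ3=240.0°: virtual centre (-0.0883, -0.1529, -0.0643), radius l
subtract pairs → two planes through P
linear system: -0.4518x+0.3464y = 0.0148−0.1932z; -0.4284x+-0.3059y = 0.0101−0.0646z
det = 0.2866;  x = -0.0281+0.2843z,  y = 0.0062+-0.1869z
into |P−centre ₁|² = l²: 1.1158z² + 0.1033z + -0.0453 = 0;  Δ = 0.2130;  z = -0.2531 or 0.1605 → z<0 root = -0.2531
x = -0.1001, y = 0.0535

(-0.1001, 0.0535, -0.2531)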